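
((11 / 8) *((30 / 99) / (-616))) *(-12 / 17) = 0.00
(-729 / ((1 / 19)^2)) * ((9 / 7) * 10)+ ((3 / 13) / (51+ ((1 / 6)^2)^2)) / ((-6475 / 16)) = -18825393937636458 / 5563714975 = -3383601.43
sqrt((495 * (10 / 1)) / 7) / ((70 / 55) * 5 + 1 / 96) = 15840 * sqrt(154) / 47117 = 4.17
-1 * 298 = -298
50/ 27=1.85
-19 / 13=-1.46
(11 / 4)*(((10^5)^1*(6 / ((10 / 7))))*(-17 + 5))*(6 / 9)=-9240000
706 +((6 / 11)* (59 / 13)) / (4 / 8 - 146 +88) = 11609462 / 16445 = 705.96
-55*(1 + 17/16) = -1815/16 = -113.44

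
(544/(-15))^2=295936/225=1315.27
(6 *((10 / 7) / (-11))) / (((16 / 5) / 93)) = -6975 / 308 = -22.65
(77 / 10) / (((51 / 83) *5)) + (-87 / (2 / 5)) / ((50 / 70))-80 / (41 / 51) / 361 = -5704208642 / 18871275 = -302.27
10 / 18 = 5 / 9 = 0.56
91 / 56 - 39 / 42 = 39 / 56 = 0.70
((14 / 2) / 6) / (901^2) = 0.00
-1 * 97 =-97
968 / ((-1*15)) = -968 / 15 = -64.53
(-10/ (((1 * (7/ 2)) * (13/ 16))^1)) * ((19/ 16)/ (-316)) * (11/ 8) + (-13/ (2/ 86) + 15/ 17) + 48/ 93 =-16899695557/ 30308824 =-557.58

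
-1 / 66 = -0.02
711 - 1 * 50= 661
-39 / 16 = -2.44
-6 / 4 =-3 / 2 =-1.50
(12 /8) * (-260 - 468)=-1092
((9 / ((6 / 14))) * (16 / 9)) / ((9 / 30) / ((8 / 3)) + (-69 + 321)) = 8960 / 60507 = 0.15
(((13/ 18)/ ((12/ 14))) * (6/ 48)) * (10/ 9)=455/ 3888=0.12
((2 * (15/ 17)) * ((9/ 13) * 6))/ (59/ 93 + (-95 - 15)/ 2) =-37665/ 279344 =-0.13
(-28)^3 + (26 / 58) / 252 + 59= -159994031 / 7308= -21893.00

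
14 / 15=0.93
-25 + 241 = 216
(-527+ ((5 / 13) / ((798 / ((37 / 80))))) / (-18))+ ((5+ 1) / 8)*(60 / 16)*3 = -1549315441 / 2987712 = -518.56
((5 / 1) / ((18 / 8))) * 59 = 1180 / 9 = 131.11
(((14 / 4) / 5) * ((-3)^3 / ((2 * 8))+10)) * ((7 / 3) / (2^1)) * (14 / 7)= 6517 / 480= 13.58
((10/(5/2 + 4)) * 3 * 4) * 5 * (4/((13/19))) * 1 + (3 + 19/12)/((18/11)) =19801445/36504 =542.45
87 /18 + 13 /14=121 /21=5.76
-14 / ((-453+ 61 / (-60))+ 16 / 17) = 14280 / 462137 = 0.03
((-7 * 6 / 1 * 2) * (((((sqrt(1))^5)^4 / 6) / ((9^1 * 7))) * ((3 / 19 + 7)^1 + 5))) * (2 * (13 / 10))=-2002 / 285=-7.02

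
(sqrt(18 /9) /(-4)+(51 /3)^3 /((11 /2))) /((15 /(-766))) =-7526716 /165+383 * sqrt(2) /30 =-45598.41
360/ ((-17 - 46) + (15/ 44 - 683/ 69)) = -218592/ 44057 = -4.96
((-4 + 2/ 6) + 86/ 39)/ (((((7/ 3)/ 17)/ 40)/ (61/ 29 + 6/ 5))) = -3713208/ 2639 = -1407.05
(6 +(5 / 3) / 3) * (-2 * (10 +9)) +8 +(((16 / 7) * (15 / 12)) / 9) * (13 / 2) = -5020 / 21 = -239.05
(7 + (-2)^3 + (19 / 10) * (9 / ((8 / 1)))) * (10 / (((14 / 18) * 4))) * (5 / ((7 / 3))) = 1755 / 224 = 7.83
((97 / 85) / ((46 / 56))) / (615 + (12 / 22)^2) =328636 / 145551705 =0.00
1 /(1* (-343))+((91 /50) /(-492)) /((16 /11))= -736943 /135004800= -0.01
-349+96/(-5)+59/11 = -362.84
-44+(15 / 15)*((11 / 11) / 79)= -3475 / 79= -43.99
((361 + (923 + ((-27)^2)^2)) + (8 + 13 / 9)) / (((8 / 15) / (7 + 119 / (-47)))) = 419528375 / 94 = 4463067.82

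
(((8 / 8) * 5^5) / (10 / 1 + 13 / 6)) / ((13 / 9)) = 168750 / 949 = 177.82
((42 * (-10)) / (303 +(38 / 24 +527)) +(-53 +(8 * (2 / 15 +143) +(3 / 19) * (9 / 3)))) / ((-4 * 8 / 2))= -1552882373 / 22752120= -68.25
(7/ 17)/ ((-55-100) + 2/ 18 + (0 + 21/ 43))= -2709/ 1015801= -0.00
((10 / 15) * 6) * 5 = 20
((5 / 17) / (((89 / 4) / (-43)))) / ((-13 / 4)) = 3440 / 19669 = 0.17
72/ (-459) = -8/ 51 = -0.16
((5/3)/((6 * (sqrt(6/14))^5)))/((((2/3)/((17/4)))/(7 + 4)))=45815 * sqrt(21)/1296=162.00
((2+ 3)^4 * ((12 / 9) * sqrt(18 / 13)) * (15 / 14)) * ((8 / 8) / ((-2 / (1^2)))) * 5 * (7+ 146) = -7171875 * sqrt(26) / 91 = -401862.97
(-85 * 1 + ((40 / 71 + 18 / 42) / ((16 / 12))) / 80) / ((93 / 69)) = -310889183 / 4930240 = -63.06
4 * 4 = 16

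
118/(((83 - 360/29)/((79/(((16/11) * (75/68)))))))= 25276603/307050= 82.32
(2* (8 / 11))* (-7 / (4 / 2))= -56 / 11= -5.09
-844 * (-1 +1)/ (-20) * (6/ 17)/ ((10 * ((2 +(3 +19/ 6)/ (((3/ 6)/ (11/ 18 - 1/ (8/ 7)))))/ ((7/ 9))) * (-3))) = 0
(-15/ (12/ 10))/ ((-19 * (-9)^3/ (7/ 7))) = -25/ 27702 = -0.00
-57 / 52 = -1.10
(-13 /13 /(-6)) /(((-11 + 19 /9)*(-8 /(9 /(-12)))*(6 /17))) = -51 /10240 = -0.00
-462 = -462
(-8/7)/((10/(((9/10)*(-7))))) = 18/25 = 0.72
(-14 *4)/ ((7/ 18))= -144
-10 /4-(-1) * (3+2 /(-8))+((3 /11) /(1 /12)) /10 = 127 /220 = 0.58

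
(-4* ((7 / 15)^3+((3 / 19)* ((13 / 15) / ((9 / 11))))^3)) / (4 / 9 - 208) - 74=-2399895939844 / 32431924125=-74.00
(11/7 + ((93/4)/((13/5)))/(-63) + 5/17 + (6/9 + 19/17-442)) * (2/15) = -129209/2210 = -58.47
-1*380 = -380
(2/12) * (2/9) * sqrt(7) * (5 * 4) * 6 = 40 * sqrt(7)/9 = 11.76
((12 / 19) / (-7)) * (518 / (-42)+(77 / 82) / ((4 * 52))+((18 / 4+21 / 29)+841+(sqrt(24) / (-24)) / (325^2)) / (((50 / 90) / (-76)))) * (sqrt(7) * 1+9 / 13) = (9+13 * sqrt(7)) * (6979230959033125 - 6506208 * sqrt(6)) / 8685674725000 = 34869.15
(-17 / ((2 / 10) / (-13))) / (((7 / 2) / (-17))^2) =1277380 / 49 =26068.98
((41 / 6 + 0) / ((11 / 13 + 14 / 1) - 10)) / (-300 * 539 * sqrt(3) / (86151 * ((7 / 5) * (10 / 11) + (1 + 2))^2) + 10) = 315019971999733 * sqrt(3) / 217232895084262686 + 2144849268631445597 / 15206302655898388020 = 0.14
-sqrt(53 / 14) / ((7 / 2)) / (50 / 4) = -2 * sqrt(742) / 1225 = -0.04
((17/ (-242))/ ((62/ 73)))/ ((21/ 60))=-6205/ 26257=-0.24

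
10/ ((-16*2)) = -5/ 16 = -0.31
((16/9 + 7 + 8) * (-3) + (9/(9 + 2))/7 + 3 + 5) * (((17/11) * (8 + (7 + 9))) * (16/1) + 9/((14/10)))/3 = -150151544/17787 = -8441.65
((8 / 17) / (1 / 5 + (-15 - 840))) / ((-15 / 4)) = 16 / 108987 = 0.00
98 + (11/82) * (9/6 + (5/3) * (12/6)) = 48535/492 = 98.65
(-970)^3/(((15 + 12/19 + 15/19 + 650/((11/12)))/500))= -5960895531250/9477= -628985494.49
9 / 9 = 1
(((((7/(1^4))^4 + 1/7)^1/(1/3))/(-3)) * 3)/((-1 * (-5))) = -50424/35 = -1440.69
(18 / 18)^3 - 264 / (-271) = 535 / 271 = 1.97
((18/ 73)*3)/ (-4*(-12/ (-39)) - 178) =-351/ 85045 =-0.00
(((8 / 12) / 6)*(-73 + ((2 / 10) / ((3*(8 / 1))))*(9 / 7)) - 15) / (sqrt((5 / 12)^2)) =-58237 / 1050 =-55.46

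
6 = 6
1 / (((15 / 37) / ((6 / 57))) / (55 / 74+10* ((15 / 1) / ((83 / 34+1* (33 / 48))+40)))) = 732881 / 668667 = 1.10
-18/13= -1.38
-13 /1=-13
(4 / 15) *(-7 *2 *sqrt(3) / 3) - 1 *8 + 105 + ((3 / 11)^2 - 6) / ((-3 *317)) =3720868 / 38357 - 56 *sqrt(3) / 45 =94.85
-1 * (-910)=910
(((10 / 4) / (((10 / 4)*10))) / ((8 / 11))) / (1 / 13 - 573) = -143 / 595840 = -0.00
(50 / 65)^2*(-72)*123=-885600 / 169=-5240.24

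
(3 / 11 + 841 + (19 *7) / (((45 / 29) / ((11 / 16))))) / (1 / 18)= 7129577 / 440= 16203.58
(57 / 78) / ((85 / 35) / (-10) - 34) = -665 / 31161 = -0.02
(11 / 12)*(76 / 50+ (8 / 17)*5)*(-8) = -36212 / 1275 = -28.40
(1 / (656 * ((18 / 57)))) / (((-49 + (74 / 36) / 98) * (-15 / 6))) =2793 / 70847180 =0.00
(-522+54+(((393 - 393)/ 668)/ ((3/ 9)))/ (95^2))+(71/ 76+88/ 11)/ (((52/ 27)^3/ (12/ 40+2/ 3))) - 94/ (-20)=-49380009013/ 106862080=-462.09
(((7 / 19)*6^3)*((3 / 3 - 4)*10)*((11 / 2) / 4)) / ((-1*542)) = 31185 / 5149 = 6.06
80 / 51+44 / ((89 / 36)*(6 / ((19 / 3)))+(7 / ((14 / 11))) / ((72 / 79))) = 7973104 / 1168869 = 6.82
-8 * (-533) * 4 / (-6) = -8528 / 3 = -2842.67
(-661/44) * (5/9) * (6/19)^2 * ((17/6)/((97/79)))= -4438615/2311122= -1.92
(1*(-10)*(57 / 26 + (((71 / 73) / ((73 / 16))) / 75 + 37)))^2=165891954873286321 / 1079843114025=153625.98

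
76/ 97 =0.78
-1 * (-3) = 3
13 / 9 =1.44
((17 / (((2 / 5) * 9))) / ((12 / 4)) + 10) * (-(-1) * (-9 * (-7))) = 4375 / 6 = 729.17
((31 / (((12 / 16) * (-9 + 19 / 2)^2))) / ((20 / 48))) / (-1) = -1984 / 5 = -396.80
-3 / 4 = -0.75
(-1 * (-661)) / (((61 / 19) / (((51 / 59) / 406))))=640509 / 1461194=0.44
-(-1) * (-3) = -3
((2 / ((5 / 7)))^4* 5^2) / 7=5488 / 25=219.52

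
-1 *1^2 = -1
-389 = -389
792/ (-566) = -396/ 283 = -1.40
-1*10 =-10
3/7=0.43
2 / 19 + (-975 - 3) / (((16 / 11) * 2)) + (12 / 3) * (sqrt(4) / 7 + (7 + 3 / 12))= -305.94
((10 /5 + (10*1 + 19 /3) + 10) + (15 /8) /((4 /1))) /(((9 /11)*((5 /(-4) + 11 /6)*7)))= 4345 /504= 8.62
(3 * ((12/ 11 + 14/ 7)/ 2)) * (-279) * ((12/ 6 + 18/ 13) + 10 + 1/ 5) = -17572.32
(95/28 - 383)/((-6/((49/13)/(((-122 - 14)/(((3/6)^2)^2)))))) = -24801/226304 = -0.11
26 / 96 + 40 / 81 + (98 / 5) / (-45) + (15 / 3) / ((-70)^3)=3657247 / 11113200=0.33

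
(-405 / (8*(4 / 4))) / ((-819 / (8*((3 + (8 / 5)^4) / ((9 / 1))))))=853 / 1625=0.52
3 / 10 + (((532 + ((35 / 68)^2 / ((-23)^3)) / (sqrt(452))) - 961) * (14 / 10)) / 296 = -2559 / 1480 - 1715 * sqrt(113) / 3763582874368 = -1.73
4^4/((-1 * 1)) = -256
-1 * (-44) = 44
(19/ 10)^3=6859/ 1000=6.86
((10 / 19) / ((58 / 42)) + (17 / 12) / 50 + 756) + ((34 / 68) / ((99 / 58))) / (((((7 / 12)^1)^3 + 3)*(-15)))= 15203320267979 / 20099488200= 756.40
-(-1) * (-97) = -97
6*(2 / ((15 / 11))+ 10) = 344 / 5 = 68.80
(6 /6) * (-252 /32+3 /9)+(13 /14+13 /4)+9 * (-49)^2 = 3629747 /168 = 21605.64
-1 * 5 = -5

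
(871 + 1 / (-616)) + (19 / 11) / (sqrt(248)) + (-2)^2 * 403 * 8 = 19 * sqrt(62) / 1364 + 8480471 / 616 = 13767.11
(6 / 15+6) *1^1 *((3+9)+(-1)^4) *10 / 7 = 832 / 7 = 118.86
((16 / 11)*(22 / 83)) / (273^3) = 32 / 1688752611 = 0.00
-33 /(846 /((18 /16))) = -33 /752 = -0.04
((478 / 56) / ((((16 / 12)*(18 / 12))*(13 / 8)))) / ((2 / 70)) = 1195 / 13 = 91.92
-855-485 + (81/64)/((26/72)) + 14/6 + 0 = -832517/624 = -1334.16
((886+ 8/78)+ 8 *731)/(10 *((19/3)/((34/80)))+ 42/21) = 2232355/50063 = 44.59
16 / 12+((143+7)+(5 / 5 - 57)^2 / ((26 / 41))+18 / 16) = 5097.69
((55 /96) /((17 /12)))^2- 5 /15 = -9421 /55488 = -0.17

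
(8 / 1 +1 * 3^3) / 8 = 35 / 8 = 4.38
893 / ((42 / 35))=4465 / 6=744.17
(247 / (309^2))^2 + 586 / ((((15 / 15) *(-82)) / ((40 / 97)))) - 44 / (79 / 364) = -589129837511327185 / 2864287449063063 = -205.68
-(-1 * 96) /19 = 96 /19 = 5.05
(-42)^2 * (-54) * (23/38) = -1095444/19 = -57654.95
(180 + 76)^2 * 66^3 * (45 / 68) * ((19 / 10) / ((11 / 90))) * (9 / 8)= 3706979696640 / 17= 218057629214.12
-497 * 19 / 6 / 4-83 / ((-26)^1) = -121763 / 312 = -390.27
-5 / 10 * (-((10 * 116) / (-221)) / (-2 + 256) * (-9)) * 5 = 13050 / 28067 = 0.46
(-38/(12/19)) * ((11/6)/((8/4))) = -3971/72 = -55.15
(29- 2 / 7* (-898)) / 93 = 1999 / 651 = 3.07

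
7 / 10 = 0.70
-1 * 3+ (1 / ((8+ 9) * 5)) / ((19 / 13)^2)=-91886 / 30685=-2.99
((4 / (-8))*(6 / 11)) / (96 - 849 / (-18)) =-18 / 9449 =-0.00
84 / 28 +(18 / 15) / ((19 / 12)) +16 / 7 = 4019 / 665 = 6.04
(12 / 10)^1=6 / 5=1.20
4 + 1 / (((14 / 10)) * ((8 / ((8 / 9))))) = 257 / 63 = 4.08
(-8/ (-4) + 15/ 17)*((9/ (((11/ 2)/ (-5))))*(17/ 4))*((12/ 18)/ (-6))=245/ 22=11.14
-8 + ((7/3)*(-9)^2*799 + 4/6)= 453011/3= 151003.67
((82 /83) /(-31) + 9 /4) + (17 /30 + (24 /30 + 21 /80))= 2375783 /617520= 3.85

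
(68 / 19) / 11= 68 / 209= 0.33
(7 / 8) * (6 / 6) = 7 / 8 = 0.88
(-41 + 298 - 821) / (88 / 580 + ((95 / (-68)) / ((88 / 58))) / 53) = -12968345280 / 3089197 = -4197.97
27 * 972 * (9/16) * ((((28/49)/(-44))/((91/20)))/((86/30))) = -4428675/301301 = -14.70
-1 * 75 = -75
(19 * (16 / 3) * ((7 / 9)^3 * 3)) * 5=521360 / 729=715.17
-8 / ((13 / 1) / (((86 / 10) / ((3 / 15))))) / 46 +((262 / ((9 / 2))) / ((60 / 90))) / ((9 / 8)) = 77.05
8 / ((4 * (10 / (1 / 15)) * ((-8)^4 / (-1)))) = -1 / 307200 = -0.00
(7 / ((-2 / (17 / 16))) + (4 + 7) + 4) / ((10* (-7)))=-361 / 2240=-0.16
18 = 18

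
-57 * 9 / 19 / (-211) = 27 / 211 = 0.13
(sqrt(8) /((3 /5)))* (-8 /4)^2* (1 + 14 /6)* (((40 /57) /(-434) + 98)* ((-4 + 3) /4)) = -121214200* sqrt(2) /111321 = -1539.90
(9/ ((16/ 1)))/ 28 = 9/ 448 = 0.02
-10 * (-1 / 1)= 10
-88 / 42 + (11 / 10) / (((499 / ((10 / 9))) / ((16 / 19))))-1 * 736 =-440865268 / 597303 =-738.09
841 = 841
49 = 49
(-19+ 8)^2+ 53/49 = 5982/49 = 122.08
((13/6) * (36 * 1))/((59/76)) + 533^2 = 16767179/59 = 284189.47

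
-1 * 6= -6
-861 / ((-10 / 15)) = 2583 / 2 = 1291.50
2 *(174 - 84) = 180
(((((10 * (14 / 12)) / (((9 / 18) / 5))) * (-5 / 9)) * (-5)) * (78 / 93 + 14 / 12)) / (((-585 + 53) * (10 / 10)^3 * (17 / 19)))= -233125 / 170748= -1.37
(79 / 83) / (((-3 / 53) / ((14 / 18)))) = -29309 / 2241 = -13.08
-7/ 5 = -1.40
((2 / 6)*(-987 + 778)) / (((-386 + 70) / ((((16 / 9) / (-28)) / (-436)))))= 209 / 6509916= 0.00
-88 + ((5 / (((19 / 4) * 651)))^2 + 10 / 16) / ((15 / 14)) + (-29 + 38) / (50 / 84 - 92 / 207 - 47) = -135635305836745 / 1548193245228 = -87.61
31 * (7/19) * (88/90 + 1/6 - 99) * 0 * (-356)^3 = 0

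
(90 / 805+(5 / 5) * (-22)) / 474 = -1762 / 38157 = -0.05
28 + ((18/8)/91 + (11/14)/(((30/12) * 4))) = 12787/455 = 28.10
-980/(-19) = 51.58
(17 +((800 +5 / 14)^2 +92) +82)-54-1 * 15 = 125575937 / 196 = 640693.56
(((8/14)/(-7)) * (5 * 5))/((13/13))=-100/49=-2.04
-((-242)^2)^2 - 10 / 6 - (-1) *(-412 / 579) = -661940224987 / 193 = -3429742098.38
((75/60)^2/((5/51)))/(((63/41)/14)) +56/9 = 10903/72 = 151.43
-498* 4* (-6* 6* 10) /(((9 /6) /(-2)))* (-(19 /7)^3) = 6558301440 /343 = 19120412.36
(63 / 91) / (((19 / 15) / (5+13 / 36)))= 2895 / 988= 2.93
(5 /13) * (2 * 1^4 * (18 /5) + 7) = 71 /13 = 5.46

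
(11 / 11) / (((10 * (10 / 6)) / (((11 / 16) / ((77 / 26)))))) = 39 / 2800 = 0.01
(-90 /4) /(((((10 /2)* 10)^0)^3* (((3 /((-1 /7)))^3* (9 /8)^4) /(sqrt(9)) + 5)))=92160 /20233327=0.00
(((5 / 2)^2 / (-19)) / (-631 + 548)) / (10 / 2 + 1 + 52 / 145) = 3625 / 5815976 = 0.00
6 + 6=12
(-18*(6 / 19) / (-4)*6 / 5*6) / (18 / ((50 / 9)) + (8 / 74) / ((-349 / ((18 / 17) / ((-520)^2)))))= 160267891680 / 50751499013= 3.16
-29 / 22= -1.32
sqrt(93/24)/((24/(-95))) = -95 * sqrt(62)/96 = -7.79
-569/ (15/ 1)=-569/ 15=-37.93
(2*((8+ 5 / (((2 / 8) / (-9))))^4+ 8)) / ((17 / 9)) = 15753835152 / 17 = 926696185.41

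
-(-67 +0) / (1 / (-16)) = -1072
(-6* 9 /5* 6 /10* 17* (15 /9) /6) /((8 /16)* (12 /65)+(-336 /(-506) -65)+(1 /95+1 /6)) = 3374514 /7065137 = 0.48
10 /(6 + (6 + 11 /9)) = 90 /119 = 0.76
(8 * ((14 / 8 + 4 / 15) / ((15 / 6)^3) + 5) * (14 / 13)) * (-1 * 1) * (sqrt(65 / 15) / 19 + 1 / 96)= -1077104 * sqrt(39) / 1389375 - 67319 / 146250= -5.30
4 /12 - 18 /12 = -7 /6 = -1.17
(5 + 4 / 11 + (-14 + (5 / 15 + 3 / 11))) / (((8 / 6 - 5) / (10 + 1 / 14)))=37365 / 1694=22.06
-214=-214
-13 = -13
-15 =-15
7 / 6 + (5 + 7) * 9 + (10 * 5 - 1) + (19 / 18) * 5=1471 / 9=163.44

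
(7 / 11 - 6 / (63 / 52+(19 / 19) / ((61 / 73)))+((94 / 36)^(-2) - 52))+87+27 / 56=351068827567 / 10394723416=33.77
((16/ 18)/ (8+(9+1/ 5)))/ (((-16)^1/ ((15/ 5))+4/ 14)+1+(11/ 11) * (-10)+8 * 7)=140/ 113649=0.00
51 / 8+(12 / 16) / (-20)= 507 / 80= 6.34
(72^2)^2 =26873856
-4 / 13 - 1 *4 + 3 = -17 / 13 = -1.31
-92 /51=-1.80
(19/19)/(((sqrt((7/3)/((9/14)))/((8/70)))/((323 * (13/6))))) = 4199 * sqrt(6)/245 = 41.98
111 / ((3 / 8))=296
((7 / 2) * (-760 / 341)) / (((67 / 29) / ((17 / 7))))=-187340 / 22847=-8.20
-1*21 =-21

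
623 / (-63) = -9.89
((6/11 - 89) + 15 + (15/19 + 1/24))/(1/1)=-364279/5016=-72.62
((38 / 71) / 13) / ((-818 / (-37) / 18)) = 12654 / 377507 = 0.03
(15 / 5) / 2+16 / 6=25 / 6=4.17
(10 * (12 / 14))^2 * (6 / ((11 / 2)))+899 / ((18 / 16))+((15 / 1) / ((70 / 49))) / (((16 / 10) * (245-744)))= 34053550037 / 38730384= 879.25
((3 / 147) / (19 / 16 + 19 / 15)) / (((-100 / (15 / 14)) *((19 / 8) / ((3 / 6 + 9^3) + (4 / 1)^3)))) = -0.03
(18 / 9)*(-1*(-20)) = 40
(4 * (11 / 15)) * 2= 88 / 15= 5.87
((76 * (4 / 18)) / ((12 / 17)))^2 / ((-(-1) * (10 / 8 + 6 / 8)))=208658 / 729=286.22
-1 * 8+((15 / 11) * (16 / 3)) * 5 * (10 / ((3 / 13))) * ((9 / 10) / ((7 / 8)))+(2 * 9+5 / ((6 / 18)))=126725 / 77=1645.78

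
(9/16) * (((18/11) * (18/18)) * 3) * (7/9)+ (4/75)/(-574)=4068049/1894200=2.15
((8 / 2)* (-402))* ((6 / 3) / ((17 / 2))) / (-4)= 1608 / 17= 94.59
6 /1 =6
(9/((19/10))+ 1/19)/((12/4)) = 91/57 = 1.60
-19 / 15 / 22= -0.06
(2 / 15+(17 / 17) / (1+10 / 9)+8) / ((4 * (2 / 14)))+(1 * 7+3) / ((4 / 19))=71321 / 1140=62.56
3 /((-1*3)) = -1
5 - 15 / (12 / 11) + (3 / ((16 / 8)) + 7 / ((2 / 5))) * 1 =41 / 4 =10.25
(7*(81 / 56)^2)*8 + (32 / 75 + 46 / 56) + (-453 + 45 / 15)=-1392683 / 4200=-331.59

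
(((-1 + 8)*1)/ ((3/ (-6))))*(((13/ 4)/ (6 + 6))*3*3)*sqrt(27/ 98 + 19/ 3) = -13*sqrt(11658)/ 16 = -87.73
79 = 79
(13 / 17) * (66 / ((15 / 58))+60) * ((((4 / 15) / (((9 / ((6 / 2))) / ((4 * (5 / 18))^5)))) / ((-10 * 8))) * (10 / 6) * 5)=-102440000 / 27103491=-3.78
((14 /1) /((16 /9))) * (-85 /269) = -5355 /2152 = -2.49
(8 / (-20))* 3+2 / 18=-49 / 45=-1.09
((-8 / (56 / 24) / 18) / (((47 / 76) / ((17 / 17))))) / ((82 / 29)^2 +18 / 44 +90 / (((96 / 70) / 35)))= -1184128 / 8862694449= -0.00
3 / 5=0.60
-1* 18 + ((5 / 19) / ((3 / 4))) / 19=-19474 / 1083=-17.98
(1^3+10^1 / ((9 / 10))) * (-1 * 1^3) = -109 / 9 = -12.11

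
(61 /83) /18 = 61 /1494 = 0.04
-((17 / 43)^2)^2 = -83521 / 3418801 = -0.02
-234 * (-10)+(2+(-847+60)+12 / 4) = 1558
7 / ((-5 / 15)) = -21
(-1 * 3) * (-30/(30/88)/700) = 66/175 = 0.38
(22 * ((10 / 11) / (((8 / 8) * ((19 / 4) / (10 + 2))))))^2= 921600 / 361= 2552.91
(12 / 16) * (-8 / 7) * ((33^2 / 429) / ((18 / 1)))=-11 / 91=-0.12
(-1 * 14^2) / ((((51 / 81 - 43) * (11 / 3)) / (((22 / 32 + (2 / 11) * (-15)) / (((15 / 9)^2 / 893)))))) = -11451688227 / 13842400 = -827.29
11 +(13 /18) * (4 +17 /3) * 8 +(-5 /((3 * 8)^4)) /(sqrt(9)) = 66539515 /995328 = 66.85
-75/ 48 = -25/ 16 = -1.56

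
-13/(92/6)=-39/46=-0.85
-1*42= -42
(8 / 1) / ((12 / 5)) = 10 / 3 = 3.33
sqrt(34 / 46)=sqrt(391) / 23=0.86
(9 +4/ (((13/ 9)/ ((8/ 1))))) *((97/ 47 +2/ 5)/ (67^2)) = 46899/ 2742779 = 0.02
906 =906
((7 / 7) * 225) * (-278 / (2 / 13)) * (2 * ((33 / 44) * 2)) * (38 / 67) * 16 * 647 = -479810541600 / 67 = -7161351367.16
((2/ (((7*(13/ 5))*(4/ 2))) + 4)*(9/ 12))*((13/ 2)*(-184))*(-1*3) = 76383/ 7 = 10911.86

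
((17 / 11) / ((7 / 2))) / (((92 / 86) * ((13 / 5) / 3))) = 10965 / 23023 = 0.48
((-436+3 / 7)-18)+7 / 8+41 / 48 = -151819 / 336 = -451.84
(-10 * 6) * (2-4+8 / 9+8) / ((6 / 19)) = -11780 / 9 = -1308.89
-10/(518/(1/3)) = -5/777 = -0.01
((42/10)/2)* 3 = 63/10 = 6.30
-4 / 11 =-0.36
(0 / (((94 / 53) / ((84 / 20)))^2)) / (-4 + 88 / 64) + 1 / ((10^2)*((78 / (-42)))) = -7 / 1300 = -0.01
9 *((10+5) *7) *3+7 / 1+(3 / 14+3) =39833 / 14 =2845.21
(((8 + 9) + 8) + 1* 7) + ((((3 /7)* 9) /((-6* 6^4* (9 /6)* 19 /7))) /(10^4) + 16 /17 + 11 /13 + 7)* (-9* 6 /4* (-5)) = 625.14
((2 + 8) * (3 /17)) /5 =6 /17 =0.35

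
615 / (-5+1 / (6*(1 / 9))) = -1230 / 7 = -175.71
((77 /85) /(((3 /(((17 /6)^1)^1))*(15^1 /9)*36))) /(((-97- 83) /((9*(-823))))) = 63371 /108000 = 0.59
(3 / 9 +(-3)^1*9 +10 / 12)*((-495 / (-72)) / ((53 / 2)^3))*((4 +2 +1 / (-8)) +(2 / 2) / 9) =-3674275 / 64314864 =-0.06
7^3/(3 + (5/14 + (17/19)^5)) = 11890227398/136254651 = 87.26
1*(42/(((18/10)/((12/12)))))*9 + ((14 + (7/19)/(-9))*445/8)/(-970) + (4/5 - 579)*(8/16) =-79.90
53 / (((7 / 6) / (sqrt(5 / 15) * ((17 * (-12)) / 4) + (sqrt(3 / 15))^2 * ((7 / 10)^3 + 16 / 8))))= 372537 / 17500 -5406 * sqrt(3) / 7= -1316.35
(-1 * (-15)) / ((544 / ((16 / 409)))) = 15 / 13906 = 0.00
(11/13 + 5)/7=76/91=0.84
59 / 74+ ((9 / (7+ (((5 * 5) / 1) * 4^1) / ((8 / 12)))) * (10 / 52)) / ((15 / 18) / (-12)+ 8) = 68879129 / 86240414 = 0.80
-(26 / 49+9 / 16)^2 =-734449 / 614656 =-1.19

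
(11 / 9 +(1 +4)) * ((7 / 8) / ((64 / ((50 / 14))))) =175 / 576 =0.30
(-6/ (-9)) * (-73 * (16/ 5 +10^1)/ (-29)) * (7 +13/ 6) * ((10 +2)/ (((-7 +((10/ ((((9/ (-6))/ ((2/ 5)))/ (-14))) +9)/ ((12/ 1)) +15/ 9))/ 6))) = -15263424/ 1537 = -9930.66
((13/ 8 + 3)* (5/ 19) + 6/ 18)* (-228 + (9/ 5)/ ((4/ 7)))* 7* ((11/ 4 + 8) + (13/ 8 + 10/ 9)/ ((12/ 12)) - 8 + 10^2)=-11268778969/ 43776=-257419.11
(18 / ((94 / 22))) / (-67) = -198 / 3149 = -0.06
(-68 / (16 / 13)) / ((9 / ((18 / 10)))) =-221 / 20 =-11.05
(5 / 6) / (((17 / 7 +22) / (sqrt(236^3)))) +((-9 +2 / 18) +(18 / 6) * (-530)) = -14390 / 9 +8260 * sqrt(59) / 513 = -1475.21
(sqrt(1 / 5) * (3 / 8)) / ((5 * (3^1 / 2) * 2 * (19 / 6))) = 3 * sqrt(5) / 1900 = 0.00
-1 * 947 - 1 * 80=-1027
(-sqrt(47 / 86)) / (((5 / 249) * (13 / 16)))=-1992 * sqrt(4042) / 2795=-45.31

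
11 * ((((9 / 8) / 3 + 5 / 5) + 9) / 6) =913 / 48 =19.02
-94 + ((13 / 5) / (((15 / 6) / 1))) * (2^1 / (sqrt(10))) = -94 + 26 * sqrt(10) / 125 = -93.34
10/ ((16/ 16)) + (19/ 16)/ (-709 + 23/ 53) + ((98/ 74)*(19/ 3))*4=322718311/ 7410656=43.55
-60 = -60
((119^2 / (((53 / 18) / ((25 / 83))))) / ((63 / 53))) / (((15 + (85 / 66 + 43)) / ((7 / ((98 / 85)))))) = 124.80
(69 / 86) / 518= 69 / 44548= 0.00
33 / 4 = 8.25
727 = 727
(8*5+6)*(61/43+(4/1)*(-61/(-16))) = 65941/86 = 766.76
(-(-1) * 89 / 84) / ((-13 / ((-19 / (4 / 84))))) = 1691 / 52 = 32.52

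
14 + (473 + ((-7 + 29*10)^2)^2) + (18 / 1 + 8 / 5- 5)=32071242113 / 5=6414248422.60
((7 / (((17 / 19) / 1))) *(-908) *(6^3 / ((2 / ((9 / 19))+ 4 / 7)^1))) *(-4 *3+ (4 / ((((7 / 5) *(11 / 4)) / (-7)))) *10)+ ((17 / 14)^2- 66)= 27120526.71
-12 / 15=-4 / 5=-0.80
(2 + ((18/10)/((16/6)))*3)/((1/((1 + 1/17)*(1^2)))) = 1449/340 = 4.26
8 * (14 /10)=56 /5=11.20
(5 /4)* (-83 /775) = -83 /620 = -0.13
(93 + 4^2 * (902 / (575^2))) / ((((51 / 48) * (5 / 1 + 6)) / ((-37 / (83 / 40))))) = -145691469952 / 1026326125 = -141.95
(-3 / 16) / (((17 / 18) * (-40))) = 27 / 5440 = 0.00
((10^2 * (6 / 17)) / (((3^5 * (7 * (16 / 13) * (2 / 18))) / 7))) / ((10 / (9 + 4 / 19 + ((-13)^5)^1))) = -38211290 / 969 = -39433.74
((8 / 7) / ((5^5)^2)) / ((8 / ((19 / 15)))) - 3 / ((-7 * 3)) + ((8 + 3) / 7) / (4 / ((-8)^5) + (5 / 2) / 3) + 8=210574951560938 / 20996923828125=10.03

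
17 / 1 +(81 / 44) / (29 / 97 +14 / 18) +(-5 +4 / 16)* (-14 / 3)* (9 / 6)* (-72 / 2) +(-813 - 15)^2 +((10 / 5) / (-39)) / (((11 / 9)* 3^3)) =3311921350381 / 4839120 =684405.71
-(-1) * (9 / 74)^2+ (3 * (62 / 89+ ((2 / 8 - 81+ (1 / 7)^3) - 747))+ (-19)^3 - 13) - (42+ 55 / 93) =-36517493264825 / 3886606059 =-9395.73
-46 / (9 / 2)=-92 / 9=-10.22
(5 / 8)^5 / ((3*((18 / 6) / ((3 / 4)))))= 3125 / 393216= 0.01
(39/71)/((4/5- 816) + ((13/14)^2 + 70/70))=-38220/56592041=-0.00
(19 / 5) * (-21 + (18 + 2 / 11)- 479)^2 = 106742000 / 121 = 882165.29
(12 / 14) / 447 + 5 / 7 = 747 / 1043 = 0.72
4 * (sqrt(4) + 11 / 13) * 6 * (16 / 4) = 3552 / 13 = 273.23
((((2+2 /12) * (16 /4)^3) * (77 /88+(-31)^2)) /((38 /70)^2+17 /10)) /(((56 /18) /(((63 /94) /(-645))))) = -8169525 /365801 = -22.33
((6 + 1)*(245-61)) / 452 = 322 / 113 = 2.85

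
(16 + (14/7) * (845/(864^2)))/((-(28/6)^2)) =-853259/1161216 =-0.73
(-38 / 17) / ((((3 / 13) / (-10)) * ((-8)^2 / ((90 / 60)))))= 1235 / 544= 2.27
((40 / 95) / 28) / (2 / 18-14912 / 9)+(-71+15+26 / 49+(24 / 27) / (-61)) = -55.48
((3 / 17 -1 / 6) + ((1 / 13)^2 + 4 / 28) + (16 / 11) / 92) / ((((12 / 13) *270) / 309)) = 548353357 / 2536213680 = 0.22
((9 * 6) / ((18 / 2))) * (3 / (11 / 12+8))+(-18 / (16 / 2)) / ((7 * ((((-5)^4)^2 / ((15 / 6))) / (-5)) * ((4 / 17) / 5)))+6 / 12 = 2.52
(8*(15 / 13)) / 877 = 120 / 11401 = 0.01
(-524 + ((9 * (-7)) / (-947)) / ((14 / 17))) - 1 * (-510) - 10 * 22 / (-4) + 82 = 233115 / 1894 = 123.08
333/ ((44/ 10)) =1665/ 22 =75.68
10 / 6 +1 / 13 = 68 / 39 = 1.74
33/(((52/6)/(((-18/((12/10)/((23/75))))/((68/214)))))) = -243639/4420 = -55.12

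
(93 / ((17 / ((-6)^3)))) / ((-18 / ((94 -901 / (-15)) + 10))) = 10770.49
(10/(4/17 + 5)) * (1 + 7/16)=1955/712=2.75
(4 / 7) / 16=1 / 28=0.04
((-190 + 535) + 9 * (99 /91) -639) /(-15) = 8621 /455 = 18.95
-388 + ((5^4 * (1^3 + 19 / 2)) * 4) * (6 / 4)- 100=38887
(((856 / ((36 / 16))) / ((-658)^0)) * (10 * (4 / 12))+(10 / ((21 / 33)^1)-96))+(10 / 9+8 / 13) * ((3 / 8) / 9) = 3891673 / 3276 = 1187.93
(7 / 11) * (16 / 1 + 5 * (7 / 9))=1253 / 99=12.66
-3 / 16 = -0.19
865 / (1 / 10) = 8650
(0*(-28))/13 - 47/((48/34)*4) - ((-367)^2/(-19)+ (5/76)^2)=245384147/34656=7080.57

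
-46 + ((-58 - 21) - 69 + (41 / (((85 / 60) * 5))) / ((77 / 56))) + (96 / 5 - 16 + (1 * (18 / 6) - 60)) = -227757 / 935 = -243.59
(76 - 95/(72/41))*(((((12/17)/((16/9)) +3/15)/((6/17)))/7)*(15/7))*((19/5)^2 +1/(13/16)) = 232918169/1310400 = 177.75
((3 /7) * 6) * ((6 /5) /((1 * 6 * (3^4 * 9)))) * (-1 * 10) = -4 /567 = -0.01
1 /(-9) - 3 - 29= -289 /9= -32.11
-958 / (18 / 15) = -798.33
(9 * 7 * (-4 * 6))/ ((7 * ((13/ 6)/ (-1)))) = 1296/ 13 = 99.69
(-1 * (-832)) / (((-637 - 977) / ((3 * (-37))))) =15392 / 269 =57.22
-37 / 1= -37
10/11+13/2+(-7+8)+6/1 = 317/22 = 14.41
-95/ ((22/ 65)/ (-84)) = 259350/ 11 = 23577.27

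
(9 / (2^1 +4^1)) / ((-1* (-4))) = 3 / 8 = 0.38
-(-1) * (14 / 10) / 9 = 7 / 45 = 0.16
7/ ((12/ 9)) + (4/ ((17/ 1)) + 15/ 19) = 8107/ 1292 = 6.27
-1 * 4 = -4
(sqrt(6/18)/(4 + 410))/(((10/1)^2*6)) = sqrt(3)/745200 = 0.00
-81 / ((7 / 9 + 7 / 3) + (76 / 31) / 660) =-1242945 / 47797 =-26.00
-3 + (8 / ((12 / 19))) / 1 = 29 / 3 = 9.67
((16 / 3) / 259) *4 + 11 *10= 85534 / 777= 110.08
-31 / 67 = -0.46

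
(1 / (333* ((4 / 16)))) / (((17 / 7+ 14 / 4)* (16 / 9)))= 7 / 6142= 0.00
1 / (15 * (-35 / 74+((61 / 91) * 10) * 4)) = 6734 / 2660625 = 0.00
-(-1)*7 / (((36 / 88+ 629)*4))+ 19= 526263 / 27694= 19.00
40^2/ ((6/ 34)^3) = 7860800/ 27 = 291140.74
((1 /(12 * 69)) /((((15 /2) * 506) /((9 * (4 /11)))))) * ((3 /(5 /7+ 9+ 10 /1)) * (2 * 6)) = 14 /7361035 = 0.00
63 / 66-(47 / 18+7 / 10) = -2333 / 990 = -2.36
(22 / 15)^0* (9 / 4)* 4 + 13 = 22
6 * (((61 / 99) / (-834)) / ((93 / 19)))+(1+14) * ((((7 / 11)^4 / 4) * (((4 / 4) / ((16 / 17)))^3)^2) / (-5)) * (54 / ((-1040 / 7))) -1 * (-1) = 63211320658701449809 / 59442111741312368640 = 1.06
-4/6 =-2/3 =-0.67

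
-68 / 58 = -34 / 29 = -1.17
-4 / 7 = -0.57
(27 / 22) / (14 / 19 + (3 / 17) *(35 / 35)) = 1.34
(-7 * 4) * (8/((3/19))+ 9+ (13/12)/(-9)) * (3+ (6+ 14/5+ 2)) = -1035391/45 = -23008.69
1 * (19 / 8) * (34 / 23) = 323 / 92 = 3.51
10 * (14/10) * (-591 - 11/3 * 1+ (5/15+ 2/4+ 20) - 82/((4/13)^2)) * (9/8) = -725739/32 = -22679.34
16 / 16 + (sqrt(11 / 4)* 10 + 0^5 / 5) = 1 + 5* sqrt(11) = 17.58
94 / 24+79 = 995 / 12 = 82.92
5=5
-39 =-39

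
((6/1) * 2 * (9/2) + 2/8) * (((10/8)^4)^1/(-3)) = -135625/3072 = -44.15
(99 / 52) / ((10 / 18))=891 / 260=3.43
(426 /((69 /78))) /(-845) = -852 /1495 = -0.57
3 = 3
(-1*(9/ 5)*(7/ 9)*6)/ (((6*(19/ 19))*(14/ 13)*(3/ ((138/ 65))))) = -0.92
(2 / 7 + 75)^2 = 277729 / 49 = 5667.94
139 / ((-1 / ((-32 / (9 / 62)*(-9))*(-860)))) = 237167360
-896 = -896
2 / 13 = 0.15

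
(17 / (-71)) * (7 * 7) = -833 / 71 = -11.73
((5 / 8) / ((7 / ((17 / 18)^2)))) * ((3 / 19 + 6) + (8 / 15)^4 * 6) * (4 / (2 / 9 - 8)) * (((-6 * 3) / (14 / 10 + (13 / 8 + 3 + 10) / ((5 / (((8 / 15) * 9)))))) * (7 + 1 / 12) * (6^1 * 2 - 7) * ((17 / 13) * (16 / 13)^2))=22.25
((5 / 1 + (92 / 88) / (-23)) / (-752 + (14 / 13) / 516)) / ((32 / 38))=-3473067 / 443907376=-0.01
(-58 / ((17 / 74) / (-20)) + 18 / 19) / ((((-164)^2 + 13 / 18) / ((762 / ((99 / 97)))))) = 34449541464 / 245736139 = 140.19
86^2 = 7396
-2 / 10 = -1 / 5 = -0.20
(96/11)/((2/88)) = 384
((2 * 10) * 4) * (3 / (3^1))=80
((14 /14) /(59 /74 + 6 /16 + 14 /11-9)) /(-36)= 814 /192087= 0.00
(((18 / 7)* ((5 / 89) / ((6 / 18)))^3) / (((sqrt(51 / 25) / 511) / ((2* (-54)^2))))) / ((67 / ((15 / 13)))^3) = 145481973750000* sqrt(51) / 7919055858219103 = 0.13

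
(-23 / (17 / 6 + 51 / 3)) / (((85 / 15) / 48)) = -19872 / 2023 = -9.82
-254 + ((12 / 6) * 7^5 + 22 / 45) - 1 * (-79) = 1504777 / 45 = 33439.49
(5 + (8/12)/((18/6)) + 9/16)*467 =2701.47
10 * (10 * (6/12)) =50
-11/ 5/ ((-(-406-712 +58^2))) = 11/ 11230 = 0.00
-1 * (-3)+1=4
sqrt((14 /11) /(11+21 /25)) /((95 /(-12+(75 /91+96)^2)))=32.31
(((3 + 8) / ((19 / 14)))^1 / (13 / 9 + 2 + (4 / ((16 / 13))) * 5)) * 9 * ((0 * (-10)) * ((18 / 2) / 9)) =0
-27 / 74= -0.36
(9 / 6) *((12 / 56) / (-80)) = -9 / 2240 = -0.00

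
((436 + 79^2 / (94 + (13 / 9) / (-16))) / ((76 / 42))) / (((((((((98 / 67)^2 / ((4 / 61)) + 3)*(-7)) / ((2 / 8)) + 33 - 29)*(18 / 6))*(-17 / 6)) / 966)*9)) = 17187624522698 / 4870271410503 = 3.53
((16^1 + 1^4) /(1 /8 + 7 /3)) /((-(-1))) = 6.92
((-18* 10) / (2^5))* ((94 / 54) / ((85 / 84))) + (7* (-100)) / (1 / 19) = -452529 / 34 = -13309.68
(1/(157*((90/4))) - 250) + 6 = -1723858/7065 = -244.00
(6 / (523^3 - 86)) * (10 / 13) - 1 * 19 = -35334728447 / 1859722553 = -19.00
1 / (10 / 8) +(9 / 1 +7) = 84 / 5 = 16.80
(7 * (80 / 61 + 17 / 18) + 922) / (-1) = -1029695 / 1098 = -937.79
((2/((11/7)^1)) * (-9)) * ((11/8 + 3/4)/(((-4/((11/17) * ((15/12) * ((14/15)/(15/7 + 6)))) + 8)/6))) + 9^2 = 3226365/37888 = 85.16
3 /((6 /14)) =7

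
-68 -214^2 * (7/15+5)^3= -25250678428/3375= -7481682.50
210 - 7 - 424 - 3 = -224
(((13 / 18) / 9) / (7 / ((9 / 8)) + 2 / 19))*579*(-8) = -95342 / 1623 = -58.74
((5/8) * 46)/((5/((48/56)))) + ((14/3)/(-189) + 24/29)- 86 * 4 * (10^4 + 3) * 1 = -113161589867/32886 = -3441026.27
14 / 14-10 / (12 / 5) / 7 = 17 / 42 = 0.40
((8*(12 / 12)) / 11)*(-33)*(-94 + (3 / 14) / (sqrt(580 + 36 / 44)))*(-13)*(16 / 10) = -234624 / 5 + 3744*sqrt(70279) / 223615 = -46920.36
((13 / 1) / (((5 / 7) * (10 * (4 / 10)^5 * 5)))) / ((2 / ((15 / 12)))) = 11375 / 512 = 22.22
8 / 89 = 0.09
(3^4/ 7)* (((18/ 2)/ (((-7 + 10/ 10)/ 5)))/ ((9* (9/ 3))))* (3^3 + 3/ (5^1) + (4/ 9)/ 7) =-4357/ 49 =-88.92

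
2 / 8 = 1 / 4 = 0.25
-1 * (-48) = 48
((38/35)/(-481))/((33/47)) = -1786/555555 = -0.00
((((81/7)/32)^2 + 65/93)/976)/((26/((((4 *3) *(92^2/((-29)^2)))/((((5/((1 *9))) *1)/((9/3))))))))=55298248479/2593384568320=0.02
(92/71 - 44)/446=-1516/15833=-0.10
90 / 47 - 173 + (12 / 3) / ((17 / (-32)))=-142713 / 799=-178.61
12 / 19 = 0.63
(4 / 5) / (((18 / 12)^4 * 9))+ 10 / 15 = 2494 / 3645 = 0.68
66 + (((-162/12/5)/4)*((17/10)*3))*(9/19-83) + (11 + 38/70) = 1202452/3325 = 361.64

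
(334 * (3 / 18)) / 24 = 167 / 72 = 2.32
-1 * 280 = -280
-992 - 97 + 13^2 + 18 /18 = -919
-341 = -341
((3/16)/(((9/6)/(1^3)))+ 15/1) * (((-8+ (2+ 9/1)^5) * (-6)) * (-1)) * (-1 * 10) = -292293045/2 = -146146522.50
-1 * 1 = -1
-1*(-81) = 81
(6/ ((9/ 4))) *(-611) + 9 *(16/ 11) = -53336/ 33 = -1616.24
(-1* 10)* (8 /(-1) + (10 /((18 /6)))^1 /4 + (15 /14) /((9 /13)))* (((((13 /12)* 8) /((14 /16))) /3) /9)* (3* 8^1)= 1963520 /3969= 494.71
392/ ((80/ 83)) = 406.70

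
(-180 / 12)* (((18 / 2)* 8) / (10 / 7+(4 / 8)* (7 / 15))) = -226800 / 349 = -649.86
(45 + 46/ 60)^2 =1885129/ 900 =2094.59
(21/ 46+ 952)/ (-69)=-43813/ 3174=-13.80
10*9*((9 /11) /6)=135 /11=12.27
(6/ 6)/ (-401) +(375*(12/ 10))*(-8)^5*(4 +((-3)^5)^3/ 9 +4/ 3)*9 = 84844596643430399/ 401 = 211582535270400.00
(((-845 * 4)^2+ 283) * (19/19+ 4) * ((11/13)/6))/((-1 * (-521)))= 628357565/40638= 15462.32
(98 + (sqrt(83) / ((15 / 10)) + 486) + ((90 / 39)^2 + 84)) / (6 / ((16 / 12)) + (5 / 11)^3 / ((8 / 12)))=146.39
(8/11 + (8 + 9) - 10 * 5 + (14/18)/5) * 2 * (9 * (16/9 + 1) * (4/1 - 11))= 1112860/99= 11241.01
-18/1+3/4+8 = -9.25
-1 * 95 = -95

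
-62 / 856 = -31 / 428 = -0.07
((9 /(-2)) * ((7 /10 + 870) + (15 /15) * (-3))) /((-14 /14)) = 78093 /20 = 3904.65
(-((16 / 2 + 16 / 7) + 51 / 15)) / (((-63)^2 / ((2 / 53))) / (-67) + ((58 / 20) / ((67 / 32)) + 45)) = 64186 / 7144949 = 0.01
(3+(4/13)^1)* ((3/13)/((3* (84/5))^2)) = 1075/3577392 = 0.00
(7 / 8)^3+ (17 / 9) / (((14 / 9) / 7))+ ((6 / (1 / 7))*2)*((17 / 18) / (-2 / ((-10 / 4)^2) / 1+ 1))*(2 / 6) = 221455 / 4608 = 48.06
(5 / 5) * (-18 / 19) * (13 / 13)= -18 / 19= -0.95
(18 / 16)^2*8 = 81 / 8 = 10.12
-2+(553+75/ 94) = 51869/ 94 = 551.80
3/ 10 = 0.30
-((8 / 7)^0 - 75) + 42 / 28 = 75.50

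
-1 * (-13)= 13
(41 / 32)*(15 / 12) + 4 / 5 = 1537 / 640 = 2.40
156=156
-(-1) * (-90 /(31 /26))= -75.48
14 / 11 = 1.27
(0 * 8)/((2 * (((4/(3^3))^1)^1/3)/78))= 0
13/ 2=6.50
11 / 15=0.73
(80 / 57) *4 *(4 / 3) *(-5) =-37.43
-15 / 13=-1.15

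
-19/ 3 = -6.33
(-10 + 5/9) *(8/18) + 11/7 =-1489/567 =-2.63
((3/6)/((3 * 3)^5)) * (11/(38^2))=11/170533512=0.00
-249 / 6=-83 / 2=-41.50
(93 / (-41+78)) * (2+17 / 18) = 1643 / 222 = 7.40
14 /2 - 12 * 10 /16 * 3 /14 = 151 /28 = 5.39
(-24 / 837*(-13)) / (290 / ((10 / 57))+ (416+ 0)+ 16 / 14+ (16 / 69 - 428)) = 0.00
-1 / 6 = -0.17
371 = 371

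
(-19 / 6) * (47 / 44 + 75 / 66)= -1843 / 264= -6.98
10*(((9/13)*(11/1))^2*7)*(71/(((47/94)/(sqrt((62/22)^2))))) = 274552740/169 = 1624572.43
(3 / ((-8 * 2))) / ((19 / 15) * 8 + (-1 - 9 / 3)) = -45 / 1472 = -0.03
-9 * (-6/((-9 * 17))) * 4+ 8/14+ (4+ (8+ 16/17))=1440/119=12.10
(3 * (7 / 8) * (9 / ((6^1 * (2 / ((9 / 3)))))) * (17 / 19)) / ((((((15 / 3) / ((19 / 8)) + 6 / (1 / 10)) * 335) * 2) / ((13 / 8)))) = 41769 / 202393600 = 0.00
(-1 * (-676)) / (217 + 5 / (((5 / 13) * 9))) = 3.09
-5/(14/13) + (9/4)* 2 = -1/7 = -0.14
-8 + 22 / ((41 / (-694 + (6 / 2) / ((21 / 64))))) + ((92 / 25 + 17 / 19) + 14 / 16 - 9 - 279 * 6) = -2239039517 / 1090600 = -2053.03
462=462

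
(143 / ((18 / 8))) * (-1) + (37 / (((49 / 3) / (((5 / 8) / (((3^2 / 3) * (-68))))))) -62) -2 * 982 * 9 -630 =-4421805569 / 239904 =-18431.56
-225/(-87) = 75/29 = 2.59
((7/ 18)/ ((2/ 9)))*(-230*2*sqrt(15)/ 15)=-161*sqrt(15)/ 3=-207.85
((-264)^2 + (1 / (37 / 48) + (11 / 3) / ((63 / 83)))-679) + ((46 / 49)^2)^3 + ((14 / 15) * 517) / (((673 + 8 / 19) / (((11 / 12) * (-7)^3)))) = 4508142048096167732371 / 65526729802614150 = 68798.52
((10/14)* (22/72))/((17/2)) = 55/2142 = 0.03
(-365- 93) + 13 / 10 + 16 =-4407 / 10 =-440.70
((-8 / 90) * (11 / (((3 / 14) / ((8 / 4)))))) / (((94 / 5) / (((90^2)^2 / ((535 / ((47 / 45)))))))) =-62175.70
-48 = -48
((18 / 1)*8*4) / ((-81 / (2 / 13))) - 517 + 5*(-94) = -115607 / 117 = -988.09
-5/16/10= -1/32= -0.03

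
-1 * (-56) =56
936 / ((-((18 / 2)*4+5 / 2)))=-1872 / 77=-24.31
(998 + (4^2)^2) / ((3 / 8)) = 3344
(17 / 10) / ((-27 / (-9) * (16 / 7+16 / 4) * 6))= 119 / 7920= 0.02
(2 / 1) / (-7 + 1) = -1 / 3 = -0.33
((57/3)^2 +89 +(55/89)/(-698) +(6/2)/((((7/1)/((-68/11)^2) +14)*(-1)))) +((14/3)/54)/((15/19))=82482606893249/183336620670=449.90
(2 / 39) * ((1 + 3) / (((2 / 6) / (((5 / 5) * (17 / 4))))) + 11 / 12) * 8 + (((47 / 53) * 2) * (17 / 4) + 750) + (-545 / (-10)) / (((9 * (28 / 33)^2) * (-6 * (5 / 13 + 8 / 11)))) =15121005329 / 19446336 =777.58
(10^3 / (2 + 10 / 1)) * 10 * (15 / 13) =12500 / 13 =961.54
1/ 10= 0.10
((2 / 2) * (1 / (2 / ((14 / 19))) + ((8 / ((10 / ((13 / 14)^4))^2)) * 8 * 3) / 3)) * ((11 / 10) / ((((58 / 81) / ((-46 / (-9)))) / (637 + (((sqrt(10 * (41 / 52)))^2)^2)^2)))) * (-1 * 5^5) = -3705265355653615623578775 / 46449312373714432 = -79770079.82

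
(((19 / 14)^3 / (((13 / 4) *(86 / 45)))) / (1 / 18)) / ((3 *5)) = 185193 / 383474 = 0.48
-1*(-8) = 8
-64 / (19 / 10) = -640 / 19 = -33.68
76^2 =5776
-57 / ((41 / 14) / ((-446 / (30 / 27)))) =1601586 / 205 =7812.61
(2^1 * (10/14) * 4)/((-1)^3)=-40/7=-5.71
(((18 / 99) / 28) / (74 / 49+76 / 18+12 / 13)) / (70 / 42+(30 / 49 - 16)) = -120393 / 1693134344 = -0.00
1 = 1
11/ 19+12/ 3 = 87/ 19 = 4.58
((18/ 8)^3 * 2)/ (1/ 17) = 12393/ 32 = 387.28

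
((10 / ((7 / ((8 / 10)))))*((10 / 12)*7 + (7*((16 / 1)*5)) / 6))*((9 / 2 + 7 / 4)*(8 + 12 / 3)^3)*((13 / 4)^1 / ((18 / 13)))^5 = 292949295179125 / 3359232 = 87207223.31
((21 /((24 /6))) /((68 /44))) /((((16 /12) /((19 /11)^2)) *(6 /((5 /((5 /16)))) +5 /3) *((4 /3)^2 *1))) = 87723 /41888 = 2.09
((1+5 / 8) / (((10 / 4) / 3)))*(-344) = -3354 / 5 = -670.80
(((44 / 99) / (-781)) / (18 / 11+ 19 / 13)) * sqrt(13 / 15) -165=-165.00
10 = 10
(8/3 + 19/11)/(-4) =-145/132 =-1.10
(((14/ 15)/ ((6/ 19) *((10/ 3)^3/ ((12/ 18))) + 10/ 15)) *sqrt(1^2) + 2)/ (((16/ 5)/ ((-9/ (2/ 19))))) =-303411/ 5536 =-54.81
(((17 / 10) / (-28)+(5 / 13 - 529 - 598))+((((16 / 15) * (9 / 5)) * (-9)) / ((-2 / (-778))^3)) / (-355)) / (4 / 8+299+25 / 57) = 1054794797772693 / 110460486500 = 9549.07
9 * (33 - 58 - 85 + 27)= -747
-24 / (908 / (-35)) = 210 / 227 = 0.93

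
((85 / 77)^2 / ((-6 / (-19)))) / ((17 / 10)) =40375 / 17787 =2.27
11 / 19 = 0.58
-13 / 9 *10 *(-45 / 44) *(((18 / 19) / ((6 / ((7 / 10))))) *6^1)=4095 / 418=9.80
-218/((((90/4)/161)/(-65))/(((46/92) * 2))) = 912548/9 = 101394.22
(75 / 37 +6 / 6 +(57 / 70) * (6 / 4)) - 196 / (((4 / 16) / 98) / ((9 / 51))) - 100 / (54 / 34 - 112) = -2240228415197 / 165288620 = -13553.43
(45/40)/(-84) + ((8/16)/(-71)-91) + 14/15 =-21491179/238560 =-90.09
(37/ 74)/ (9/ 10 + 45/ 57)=95/ 321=0.30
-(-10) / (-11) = -10 / 11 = -0.91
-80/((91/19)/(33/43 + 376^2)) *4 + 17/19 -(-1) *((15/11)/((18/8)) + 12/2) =-23174868481321/2453451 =-9445824.87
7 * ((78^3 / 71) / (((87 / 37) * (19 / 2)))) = 2094.51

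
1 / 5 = 0.20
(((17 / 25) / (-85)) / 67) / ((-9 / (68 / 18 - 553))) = -4943 / 678375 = -0.01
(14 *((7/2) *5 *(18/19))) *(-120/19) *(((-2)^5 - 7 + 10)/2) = 7673400/361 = 21255.96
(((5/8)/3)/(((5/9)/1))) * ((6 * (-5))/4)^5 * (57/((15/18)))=-77911875/128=-608686.52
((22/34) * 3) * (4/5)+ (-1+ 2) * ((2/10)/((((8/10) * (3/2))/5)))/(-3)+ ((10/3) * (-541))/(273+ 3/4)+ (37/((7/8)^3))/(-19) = -1994210863/242627910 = -8.22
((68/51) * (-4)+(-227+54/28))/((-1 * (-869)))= -9677/36498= -0.27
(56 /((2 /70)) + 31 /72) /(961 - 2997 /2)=-141151 /38700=-3.65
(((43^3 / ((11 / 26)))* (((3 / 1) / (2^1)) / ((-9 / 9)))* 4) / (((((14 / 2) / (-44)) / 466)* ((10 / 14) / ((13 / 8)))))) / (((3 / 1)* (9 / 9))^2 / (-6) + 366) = 25045977112 / 1215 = 20613972.93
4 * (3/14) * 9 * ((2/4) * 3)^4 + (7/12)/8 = 26293/672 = 39.13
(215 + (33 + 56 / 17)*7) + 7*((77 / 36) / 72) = 469.27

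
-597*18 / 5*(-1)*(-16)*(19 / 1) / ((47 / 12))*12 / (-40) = 58802112 / 1175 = 50044.35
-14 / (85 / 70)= -196 / 17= -11.53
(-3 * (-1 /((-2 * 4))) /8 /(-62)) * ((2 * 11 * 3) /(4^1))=99 /7936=0.01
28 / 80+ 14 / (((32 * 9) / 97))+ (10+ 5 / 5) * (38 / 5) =63839 / 720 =88.67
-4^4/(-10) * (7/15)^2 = 6272/1125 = 5.58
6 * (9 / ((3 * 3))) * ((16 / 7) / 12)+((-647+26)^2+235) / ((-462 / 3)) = -27550 / 11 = -2504.55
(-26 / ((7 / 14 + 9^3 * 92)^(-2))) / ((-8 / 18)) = 2105149967973 / 8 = 263143745996.62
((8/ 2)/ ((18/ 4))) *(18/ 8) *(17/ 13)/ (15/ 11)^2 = 4114/ 2925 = 1.41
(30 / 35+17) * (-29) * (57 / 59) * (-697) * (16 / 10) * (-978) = -225358779600 / 413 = -545662904.60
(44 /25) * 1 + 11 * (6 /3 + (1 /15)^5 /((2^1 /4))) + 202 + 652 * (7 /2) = 1904330272 /759375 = 2507.76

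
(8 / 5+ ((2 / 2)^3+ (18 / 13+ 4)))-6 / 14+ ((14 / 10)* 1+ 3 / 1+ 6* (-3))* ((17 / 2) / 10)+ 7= 3.00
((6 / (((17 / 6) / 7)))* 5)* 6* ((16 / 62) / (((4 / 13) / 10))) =1965600 / 527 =3729.79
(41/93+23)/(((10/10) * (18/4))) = 4360/837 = 5.21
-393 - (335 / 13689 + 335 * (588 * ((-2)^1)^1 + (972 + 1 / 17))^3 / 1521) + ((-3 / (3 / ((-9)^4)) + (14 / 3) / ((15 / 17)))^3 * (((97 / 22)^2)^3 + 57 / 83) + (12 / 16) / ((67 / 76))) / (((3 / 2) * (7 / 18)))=-19750783239298023123263975214061521139 / 5565533224727490814800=-3548767466079603.69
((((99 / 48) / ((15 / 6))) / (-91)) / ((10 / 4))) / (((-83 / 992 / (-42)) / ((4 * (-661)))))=129830976 / 26975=4813.01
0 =0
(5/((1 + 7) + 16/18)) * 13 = 117/16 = 7.31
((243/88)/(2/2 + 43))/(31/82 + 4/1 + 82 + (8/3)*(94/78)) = 1165671/1664075248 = 0.00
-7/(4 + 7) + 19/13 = 0.83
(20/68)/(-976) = -5/16592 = -0.00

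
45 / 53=0.85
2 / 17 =0.12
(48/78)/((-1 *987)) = -8/12831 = -0.00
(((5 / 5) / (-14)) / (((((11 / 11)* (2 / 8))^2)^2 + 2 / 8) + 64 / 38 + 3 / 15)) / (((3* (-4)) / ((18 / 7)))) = 6080 / 849317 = 0.01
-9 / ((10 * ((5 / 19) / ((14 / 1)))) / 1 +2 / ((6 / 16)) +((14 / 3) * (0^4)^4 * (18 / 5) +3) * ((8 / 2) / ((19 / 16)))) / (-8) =3591 / 49880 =0.07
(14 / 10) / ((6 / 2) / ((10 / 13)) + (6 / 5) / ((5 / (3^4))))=70 / 1167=0.06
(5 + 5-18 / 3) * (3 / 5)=12 / 5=2.40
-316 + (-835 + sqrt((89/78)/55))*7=-6161 + 7*sqrt(381810)/4290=-6159.99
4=4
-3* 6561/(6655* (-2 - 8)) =19683/66550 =0.30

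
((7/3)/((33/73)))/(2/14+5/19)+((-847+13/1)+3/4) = -8773183/10692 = -820.54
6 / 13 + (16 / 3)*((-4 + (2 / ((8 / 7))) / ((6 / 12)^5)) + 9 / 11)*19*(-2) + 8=-4588594 / 429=-10696.02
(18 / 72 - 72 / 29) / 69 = -259 / 8004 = -0.03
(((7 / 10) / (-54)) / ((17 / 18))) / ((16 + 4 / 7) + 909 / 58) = -1421 / 3338205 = -0.00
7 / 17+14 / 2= 126 / 17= 7.41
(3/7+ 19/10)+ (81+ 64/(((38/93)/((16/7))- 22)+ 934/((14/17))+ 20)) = 83.39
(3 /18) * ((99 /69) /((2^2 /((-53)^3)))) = -1637647 /184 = -8900.26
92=92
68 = 68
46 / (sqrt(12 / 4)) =26.56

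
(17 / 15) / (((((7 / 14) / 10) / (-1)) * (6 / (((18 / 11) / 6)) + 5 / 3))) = -68 / 71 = -0.96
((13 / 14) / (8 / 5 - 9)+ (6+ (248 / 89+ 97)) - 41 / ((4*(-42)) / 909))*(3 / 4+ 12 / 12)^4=20715031897 / 6744064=3071.59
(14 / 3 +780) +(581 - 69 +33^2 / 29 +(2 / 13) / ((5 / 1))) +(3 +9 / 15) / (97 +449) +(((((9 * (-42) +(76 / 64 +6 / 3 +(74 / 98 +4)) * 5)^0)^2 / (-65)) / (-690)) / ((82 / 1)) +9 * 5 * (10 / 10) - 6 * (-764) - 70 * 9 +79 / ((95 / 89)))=25567157144979 / 4728296300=5407.27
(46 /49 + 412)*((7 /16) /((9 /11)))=220.81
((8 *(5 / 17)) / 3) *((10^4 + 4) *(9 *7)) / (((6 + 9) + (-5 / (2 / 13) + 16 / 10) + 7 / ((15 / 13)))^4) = 10890754560 / 205995137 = 52.87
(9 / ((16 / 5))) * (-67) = -3015 / 16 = -188.44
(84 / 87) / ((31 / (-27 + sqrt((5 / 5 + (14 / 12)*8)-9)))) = -756 / 899 + 56*sqrt(3) / 2697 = -0.80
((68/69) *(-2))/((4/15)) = -170/23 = -7.39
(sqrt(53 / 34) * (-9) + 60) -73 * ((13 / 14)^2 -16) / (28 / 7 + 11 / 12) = 823233 / 2891 -9 * sqrt(1802) / 34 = 273.52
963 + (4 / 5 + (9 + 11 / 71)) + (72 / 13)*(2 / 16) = 4493382 / 4615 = 973.65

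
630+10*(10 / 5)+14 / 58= 18857 / 29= 650.24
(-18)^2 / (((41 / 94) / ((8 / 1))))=243648 / 41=5942.63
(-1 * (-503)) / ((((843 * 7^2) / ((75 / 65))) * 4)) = 2515 / 715988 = 0.00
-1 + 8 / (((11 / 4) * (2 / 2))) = 21 / 11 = 1.91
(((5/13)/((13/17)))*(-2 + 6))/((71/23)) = 7820/11999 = 0.65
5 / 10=1 / 2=0.50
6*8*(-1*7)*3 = -1008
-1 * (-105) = 105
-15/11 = -1.36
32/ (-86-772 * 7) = -16/ 2745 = -0.01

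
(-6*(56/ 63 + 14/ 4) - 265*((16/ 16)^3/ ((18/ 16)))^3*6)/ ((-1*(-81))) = -277759/ 19683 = -14.11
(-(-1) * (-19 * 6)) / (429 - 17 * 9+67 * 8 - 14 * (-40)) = -0.08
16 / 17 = 0.94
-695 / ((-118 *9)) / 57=695 / 60534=0.01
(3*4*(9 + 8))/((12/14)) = 238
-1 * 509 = -509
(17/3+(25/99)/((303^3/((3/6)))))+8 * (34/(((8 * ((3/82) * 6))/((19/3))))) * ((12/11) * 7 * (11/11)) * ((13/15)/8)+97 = 25176758750639/27539945730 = 914.19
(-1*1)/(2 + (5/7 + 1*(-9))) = 7/44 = 0.16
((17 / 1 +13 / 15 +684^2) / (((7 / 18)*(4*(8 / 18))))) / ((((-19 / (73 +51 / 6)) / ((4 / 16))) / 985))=-1521169645419 / 2128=-714835359.69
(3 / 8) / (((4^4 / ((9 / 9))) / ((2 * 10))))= 15 / 512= 0.03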